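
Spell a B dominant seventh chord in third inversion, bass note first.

A, B, D#, F#

B dominant seventh is B–D#–F#–A. Third inversion puts the seventh (A) in the bass, with the remaining tones above: A, B, D#, F#.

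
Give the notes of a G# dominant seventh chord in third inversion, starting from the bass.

F#, G#, B#, D#

Spelling G# dominant seventh: G#–B#–D#–F#. In third inversion the seventh is bass, giving F#, G#, B#, D# from the bottom.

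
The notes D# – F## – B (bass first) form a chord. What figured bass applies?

6

The notes D#, F##, B stack in thirds as B–D#–F## — a B augmented triad. The bass D# is the third, so this is first inversion: figured 6.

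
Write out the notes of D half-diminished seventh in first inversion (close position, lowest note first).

D half-diminished seventh is D–F–Ab–C. First inversion puts the third (F) in the bass, with the remaining tones above: F, Ab, C, D.

F, Ab, C, D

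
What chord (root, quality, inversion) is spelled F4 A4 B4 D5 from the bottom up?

Reducing to letter names: F, A, B, D. These stack in thirds as B–D–F–A — a B half-diminished seventh chord.
With the fifth (F) in the bass, the chord is in second inversion (figured bass 4/3).

B half-diminished seventh, second inversion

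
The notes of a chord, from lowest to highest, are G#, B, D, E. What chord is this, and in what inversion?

The pitch classes G#, B, D, E arrange in thirds as E–G#–B–D: an E dominant seventh chord.
The lowest note is G#, the third of the chord, so this is first inversion (figured bass 6/5).

E dominant seventh, first inversion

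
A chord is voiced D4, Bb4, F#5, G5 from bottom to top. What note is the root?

Reordering D, Bb, F#, G into stacked thirds gives G–Bb–D–F#; the bottom of that stack, G, is the root.

G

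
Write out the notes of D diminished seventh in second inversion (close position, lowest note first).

Ab, Cb, D, F

Spelling D diminished seventh: D–F–Ab–Cb. In second inversion the fifth is bass, giving Ab, Cb, D, F from the bottom.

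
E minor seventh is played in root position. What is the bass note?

In root position the root is lowest. For E minor seventh (E–G–B–D) that is E.

E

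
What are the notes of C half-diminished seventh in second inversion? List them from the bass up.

The chord tones are C–Eb–Gb–Bb. With the fifth (Gb) lowest for second inversion: Gb, Bb, C, Eb.

Gb, Bb, C, Eb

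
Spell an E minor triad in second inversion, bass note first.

B, E, G

Spelling E minor: E–G–B. In second inversion the fifth is bass, giving B, E, G from the bottom.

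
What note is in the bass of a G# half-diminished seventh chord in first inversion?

B

The third of G# half-diminished seventh (G#–B–D–F#) is B; that is the bass in first inversion.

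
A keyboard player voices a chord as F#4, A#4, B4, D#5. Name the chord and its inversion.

Reducing to letter names: F#, A#, B, D#. These stack in thirds as B–D#–F#–A# — a B major seventh chord.
The lowest note is F#, the fifth of the chord, so this is second inversion (figured bass 4/3).

B major seventh, second inversion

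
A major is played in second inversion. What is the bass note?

In second inversion the fifth is lowest. For A major (A–C#–E) that is E.

E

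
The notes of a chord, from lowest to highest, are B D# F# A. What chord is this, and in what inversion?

B dominant seventh, root position

The pitch classes B, D#, F#, A arrange in thirds as B–D#–F#–A: a B dominant seventh chord.
With the root (B) in the bass, the chord is in root position (figured bass 7).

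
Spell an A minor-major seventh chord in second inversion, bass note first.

A minor-major seventh is A–C–E–G#. Second inversion puts the fifth (E) in the bass, with the remaining tones above: E, G#, A, C.

E, G#, A, C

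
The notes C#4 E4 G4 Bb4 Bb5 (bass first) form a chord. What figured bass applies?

7

The notes C#, E, G, Bb stack in thirds as C#–E–G–Bb — a C# diminished seventh chord. The bass C# is the root, so this is root position: figured 7.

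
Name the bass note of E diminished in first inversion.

G

The third of E diminished (E–G–Bb) is G; that is the bass in first inversion.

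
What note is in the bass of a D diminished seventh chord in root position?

The root of D diminished seventh (D–F–Ab–Cb) is D; that is the bass in root position.

D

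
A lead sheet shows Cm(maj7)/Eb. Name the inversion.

first inversion

Cm(maj7)/Eb means C minor-major seventh with Eb in the bass. Eb is the third of C minor-major seventh (C–Eb–G–B), so this is first inversion.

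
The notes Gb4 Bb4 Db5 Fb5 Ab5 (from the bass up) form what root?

Gb

The distinct letter names are Gb, Bb, Db, Fb, Ab. Arranged as a stack of thirds they read Gb–Bb–Db–Fb–Ab, so Gb is the root (a Gb dominant ninth chord).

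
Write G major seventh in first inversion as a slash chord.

First inversion of G major seventh has the third (B) in the bass. As a slash chord: Gmaj7/B.

Gmaj7/B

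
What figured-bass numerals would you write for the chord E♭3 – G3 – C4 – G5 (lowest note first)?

The notes Eb, G, C stack in thirds as C–Eb–G — a C minor triad. The bass Eb is the third, so this is first inversion: figured 6.

6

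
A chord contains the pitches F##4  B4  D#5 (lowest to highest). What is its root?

B

The distinct letter names are F##, B, D#. Arranged as a stack of thirds they read B–D#–F##, so B is the root (a B augmented triad).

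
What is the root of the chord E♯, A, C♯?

E#, A, C# are the tones of an A augmented triad (A–C#–E#), making A the root.

A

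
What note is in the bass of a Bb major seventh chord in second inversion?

F

Bb major seventh is Bb–D–F–A. Second inversion places the fifth in the bass: F.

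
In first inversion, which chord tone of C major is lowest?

E

In first inversion the third is lowest. For C major (C–E–G) that is E.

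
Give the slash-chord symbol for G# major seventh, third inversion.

G#maj7/F##

Third inversion of G# major seventh has the seventh (F##) in the bass. As a slash chord: G#maj7/F##.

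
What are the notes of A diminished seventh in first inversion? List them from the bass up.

C, Eb, Gb, A

Spelling A diminished seventh: A–C–Eb–Gb. In first inversion the third is bass, giving C, Eb, Gb, A from the bottom.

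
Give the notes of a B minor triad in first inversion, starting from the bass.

The chord tones are B–D–F#. With the third (D) lowest for first inversion: D, F#, B.

D, F#, B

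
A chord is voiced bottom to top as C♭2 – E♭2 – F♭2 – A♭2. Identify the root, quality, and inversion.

Fb major seventh, second inversion

The pitch classes Cb, Eb, Fb, Ab arrange in thirds as Fb–Ab–Cb–Eb: an Fb major seventh chord.
The lowest note is Cb, the fifth of the chord, so this is second inversion (figured bass 4/3).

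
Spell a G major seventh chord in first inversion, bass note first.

B, D, F#, G

G major seventh is G–B–D–F#. First inversion puts the third (B) in the bass, with the remaining tones above: B, D, F#, G.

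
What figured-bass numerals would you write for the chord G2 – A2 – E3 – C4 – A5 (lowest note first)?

4/2

The notes G, A, E, C stack in thirds as A–C–E–G — an A minor seventh chord. The bass G is the seventh, so this is third inversion: figured 4/2.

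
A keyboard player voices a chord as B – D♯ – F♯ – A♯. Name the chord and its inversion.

B major seventh, root position

The pitch classes B, D#, F#, A# arrange in thirds as B–D#–F#–A#: a B major seventh chord.
B is the root of B major seventh; root in the bass means root position (figured bass 7).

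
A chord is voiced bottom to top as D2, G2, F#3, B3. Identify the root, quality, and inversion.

The pitch classes D, G, F#, B arrange in thirds as G–B–D–F#: a G major seventh chord.
D is the fifth of G major seventh; fifth in the bass means second inversion (figured bass 4/3).

G major seventh, second inversion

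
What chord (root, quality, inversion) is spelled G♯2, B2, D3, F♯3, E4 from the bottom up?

The distinct note names are G#, B, D, F#, E. Stacked in thirds they read E–G#–B–D–F#, which is a dominant ninth chord on E.
With the third (G#) in the bass, the chord is in first inversion.

E dominant ninth, first inversion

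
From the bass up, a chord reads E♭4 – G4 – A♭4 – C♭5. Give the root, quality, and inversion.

Ab minor-major seventh, second inversion

The distinct note names are Eb, G, Ab, Cb. Stacked in thirds they read Ab–Cb–Eb–G, which is a minor-major seventh chord on Ab.
Eb is the fifth of Ab minor-major seventh; fifth in the bass means second inversion (figured bass 4/3).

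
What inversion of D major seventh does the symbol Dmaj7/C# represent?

third inversion

Dmaj7/C# means D major seventh with C# in the bass. C# is the seventh of D major seventh (D–F#–A–C#), so this is third inversion.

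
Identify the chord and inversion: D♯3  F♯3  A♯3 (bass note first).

D# minor, root position

The pitch classes D#, F#, A# arrange in thirds as D#–F#–A#: a D# minor triad.
With the root (D#) in the bass, the chord is in root position (figured bass 5/3).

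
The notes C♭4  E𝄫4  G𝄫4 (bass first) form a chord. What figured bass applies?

The notes Cb, Ebb, Gbb stack in thirds as Cb–Ebb–Gbb — a Cb diminished triad. The bass Cb is the root, so this is root position: figured 5/3.

5/3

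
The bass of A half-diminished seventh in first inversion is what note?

C

In first inversion the third is lowest. For A half-diminished seventh (A–C–Eb–G) that is C.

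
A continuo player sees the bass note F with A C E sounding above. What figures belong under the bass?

The notes F, A, C, E stack in thirds as F–A–C–E — an F major seventh chord. The bass F is the root, so this is root position: figured 7.

7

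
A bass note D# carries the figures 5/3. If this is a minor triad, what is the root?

D#

The figures 5/3 mean the root of the chord is in the bass. If D# is the root of a minor triad, the root is D# (chord tones D#–F#–A#).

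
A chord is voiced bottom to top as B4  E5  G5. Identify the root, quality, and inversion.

Reducing to letter names: B, E, G. These stack in thirds as E–G–B — an E minor triad.
B is the fifth of E minor; fifth in the bass means second inversion (figured bass 6/4).

E minor, second inversion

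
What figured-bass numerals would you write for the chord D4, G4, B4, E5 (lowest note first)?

The notes D, G, B, E stack in thirds as E–G–B–D — an E minor seventh chord. The bass D is the seventh, so this is third inversion: figured 4/2.

4/2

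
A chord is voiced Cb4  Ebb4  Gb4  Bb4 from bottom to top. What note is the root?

Cb

Reordering Cb, Ebb, Gb, Bb into stacked thirds gives Cb–Ebb–Gb–Bb; the bottom of that stack, Cb, is the root.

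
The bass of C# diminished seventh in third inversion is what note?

Bb

The seventh of C# diminished seventh (C#–E–G–Bb) is Bb; that is the bass in third inversion.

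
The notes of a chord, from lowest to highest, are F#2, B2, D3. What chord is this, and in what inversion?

B minor, second inversion

Reducing to letter names: F#, B, D. These stack in thirds as B–D–F# — a B minor triad.
F# is the fifth of B minor; fifth in the bass means second inversion (figured bass 6/4).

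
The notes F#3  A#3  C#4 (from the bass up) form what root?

F#

F#, A#, C# are the tones of an F# major triad (F#–A#–C#), making F# the root.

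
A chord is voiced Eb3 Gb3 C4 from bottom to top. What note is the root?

C

Reordering Eb, Gb, C into stacked thirds gives C–Eb–Gb; the bottom of that stack, C, is the root.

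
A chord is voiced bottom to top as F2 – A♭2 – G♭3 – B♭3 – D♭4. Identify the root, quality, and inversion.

Gb major ninth, third inversion

Reducing to letter names: F, Ab, Gb, Bb, Db. These stack in thirds as Gb–Bb–Db–F–Ab — a Gb major ninth chord.
The lowest note is F, the seventh of the chord, so this is third inversion.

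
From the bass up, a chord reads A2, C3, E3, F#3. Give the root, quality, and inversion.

The distinct note names are A, C, E, F#. Stacked in thirds they read F#–A–C–E, which is a half-diminished seventh chord on F#.
The lowest note is A, the third of the chord, so this is first inversion (figured bass 6/5).

F# half-diminished seventh, first inversion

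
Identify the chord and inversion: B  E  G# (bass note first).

E major, second inversion

Reducing to letter names: B, E, G#. These stack in thirds as E–G#–B — an E major triad.
The lowest note is B, the fifth of the chord, so this is second inversion (figured bass 6/4).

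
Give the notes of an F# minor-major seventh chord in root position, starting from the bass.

F#, A, C#, E#

The chord tones are F#–A–C#–E#. With the root (F#) lowest for root position: F#, A, C#, E#.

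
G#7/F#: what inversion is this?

third inversion

G#7/F# means G# dominant seventh with F# in the bass. F# is the seventh of G# dominant seventh (G#–B#–D#–F#), so this is third inversion.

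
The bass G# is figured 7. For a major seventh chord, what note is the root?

G#

The figures 7 mean the root of the chord is in the bass. If G# is the root of a major seventh chord, the root is G# (chord tones G#–B#–D#–F##).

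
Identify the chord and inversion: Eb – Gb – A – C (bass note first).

A diminished seventh, second inversion

Reducing to letter names: Eb, Gb, A, C. These stack in thirds as A–C–Eb–Gb — an A diminished seventh chord.
The lowest note is Eb, the fifth of the chord, so this is second inversion (figured bass 4/3).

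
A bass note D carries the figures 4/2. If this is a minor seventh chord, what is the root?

The figures 4/2 mean the seventh of the chord is in the bass. If D is the seventh of a minor seventh chord, the root is E (chord tones E–G–B–D).

E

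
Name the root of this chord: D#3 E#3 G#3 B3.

E#

Reordering D#, E#, G#, B into stacked thirds gives E#–G#–B–D#; the bottom of that stack, E#, is the root.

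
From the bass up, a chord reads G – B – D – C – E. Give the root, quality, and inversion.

C major ninth, second inversion

Reducing to letter names: G, B, D, C, E. These stack in thirds as C–E–G–B–D — a C major ninth chord.
With the fifth (G) in the bass, the chord is in second inversion.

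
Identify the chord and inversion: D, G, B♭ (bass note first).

G minor, second inversion

The pitch classes D, G, Bb arrange in thirds as G–Bb–D: a G minor triad.
With the fifth (D) in the bass, the chord is in second inversion (figured bass 6/4).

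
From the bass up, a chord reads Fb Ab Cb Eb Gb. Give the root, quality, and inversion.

Fb major ninth, root position

Reducing to letter names: Fb, Ab, Cb, Eb, Gb. These stack in thirds as Fb–Ab–Cb–Eb–Gb — an Fb major ninth chord.
Fb is the root of Fb major ninth; root in the bass means root position.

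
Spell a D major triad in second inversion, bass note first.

Spelling D major: D–F#–A. In second inversion the fifth is bass, giving A, D, F# from the bottom.

A, D, F#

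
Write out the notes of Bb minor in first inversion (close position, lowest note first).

Db, F, Bb

Bb minor is Bb–Db–F. First inversion puts the third (Db) in the bass, with the remaining tones above: Db, F, Bb.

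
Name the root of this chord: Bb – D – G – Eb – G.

Eb

Bb, D, G, Eb are the tones of an Eb major seventh chord (Eb–G–Bb–D), making Eb the root.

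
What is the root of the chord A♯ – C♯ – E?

Reordering A#, C#, E into stacked thirds gives A#–C#–E; the bottom of that stack, A#, is the root.

A#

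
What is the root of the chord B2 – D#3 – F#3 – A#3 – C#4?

The distinct letter names are B, D#, F#, A#, C#. Arranged as a stack of thirds they read B–D#–F#–A#–C#, so B is the root (a B major ninth chord).

B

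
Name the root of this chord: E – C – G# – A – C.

A

The distinct letter names are E, C, G#, A. Arranged as a stack of thirds they read A–C–E–G#, so A is the root (an A minor-major seventh chord).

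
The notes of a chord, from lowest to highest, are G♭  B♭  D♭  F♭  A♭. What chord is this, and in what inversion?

Reducing to letter names: Gb, Bb, Db, Fb, Ab. These stack in thirds as Gb–Bb–Db–Fb–Ab — a Gb dominant ninth chord.
With the root (Gb) in the bass, the chord is in root position.

Gb dominant ninth, root position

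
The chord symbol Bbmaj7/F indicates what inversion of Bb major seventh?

Bbmaj7/F means Bb major seventh with F in the bass. F is the fifth of Bb major seventh (Bb–D–F–A), so this is second inversion.

second inversion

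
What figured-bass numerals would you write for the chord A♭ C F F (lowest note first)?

The notes Ab, C, F stack in thirds as F–Ab–C — an F minor triad. The bass Ab is the third, so this is first inversion: figured 6.

6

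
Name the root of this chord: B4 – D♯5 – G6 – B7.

The distinct letter names are B, D#, G. Arranged as a stack of thirds they read G–B–D#, so G is the root (a G augmented triad).

G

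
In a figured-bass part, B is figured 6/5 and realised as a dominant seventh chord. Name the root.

The figures 6/5 mean the third of the chord is in the bass. If B is the third of a dominant seventh chord, the root is G (chord tones G–B–D–F).

G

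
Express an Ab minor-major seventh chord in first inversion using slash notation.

Abm(maj7)/Cb

First inversion of Ab minor-major seventh has the third (Cb) in the bass. As a slash chord: Abm(maj7)/Cb.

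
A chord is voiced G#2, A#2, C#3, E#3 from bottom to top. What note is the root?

A#

G#, A#, C#, E# are the tones of an A# minor seventh chord (A#–C#–E#–G#), making A# the root.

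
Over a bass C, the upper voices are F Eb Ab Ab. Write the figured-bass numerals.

The notes C, F, Eb, Ab stack in thirds as F–Ab–C–Eb — an F minor seventh chord. The bass C is the fifth, so this is second inversion: figured 4/3.

4/3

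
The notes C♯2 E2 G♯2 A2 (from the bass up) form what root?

The distinct letter names are C#, E, G#, A. Arranged as a stack of thirds they read A–C#–E–G#, so A is the root (an A major seventh chord).

A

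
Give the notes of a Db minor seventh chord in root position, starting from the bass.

Db, Fb, Ab, Cb

Db minor seventh is Db–Fb–Ab–Cb. Root position puts the root (Db) in the bass, with the remaining tones above: Db, Fb, Ab, Cb.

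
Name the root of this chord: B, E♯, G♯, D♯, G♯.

The distinct letter names are B, E#, G#, D#. Arranged as a stack of thirds they read E#–G#–B–D#, so E# is the root (an E# half-diminished seventh chord).

E#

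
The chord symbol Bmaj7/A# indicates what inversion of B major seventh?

Bmaj7/A# means B major seventh with A# in the bass. A# is the seventh of B major seventh (B–D#–F#–A#), so this is third inversion.

third inversion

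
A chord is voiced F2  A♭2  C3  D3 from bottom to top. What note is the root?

The distinct letter names are F, Ab, C, D. Arranged as a stack of thirds they read D–F–Ab–C, so D is the root (a D half-diminished seventh chord).

D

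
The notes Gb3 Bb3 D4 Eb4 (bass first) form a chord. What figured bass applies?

6/5

The notes Gb, Bb, D, Eb stack in thirds as Eb–Gb–Bb–D — an Eb minor-major seventh chord. The bass Gb is the third, so this is first inversion: figured 6/5.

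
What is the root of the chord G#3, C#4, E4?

C#

The distinct letter names are G#, C#, E. Arranged as a stack of thirds they read C#–E–G#, so C# is the root (a C# minor triad).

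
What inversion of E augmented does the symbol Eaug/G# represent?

first inversion

Eaug/G# means E augmented with G# in the bass. G# is the third of E augmented (E–G#–B#), so this is first inversion.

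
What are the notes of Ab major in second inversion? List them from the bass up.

Eb, Ab, C

Spelling Ab major: Ab–C–Eb. In second inversion the fifth is bass, giving Eb, Ab, C from the bottom.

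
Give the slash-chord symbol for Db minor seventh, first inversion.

First inversion of Db minor seventh has the third (Fb) in the bass. As a slash chord: Dbm7/Fb.

Dbm7/Fb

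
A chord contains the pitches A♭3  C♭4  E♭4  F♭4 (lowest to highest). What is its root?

Fb

Reordering Ab, Cb, Eb, Fb into stacked thirds gives Fb–Ab–Cb–Eb; the bottom of that stack, Fb, is the root.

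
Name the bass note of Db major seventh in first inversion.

F

Db major seventh is Db–F–Ab–C. First inversion places the third in the bass: F.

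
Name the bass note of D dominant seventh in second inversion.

A

In second inversion the fifth is lowest. For D dominant seventh (D–F#–A–C) that is A.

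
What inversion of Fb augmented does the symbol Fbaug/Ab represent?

Fbaug/Ab means Fb augmented with Ab in the bass. Ab is the third of Fb augmented (Fb–Ab–C), so this is first inversion.

first inversion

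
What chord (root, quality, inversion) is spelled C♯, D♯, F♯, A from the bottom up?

The pitch classes C#, D#, F#, A arrange in thirds as D#–F#–A–C#: a D# half-diminished seventh chord.
With the seventh (C#) in the bass, the chord is in third inversion (figured bass 4/2).

D# half-diminished seventh, third inversion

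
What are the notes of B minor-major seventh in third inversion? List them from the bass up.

B minor-major seventh is B–D–F#–A#. Third inversion puts the seventh (A#) in the bass, with the remaining tones above: A#, B, D, F#.

A#, B, D, F#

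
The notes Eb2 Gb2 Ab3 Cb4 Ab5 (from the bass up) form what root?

Ab

Eb, Gb, Ab, Cb are the tones of an Ab minor seventh chord (Ab–Cb–Eb–Gb), making Ab the root.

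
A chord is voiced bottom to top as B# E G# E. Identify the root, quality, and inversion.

Reducing to letter names: B#, E, G#. These stack in thirds as E–G#–B# — an E augmented triad.
B# is the fifth of E augmented; fifth in the bass means second inversion (figured bass 6/4).

E augmented, second inversion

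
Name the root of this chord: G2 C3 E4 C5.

C

The distinct letter names are G, C, E. Arranged as a stack of thirds they read C–E–G, so C is the root (a C major triad).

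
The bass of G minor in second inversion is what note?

D

In second inversion the fifth is lowest. For G minor (G–Bb–D) that is D.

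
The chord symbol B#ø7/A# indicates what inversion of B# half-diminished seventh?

third inversion

B#ø7/A# means B# half-diminished seventh with A# in the bass. A# is the seventh of B# half-diminished seventh (B#–D#–F#–A#), so this is third inversion.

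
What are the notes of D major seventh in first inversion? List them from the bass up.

The chord tones are D–F#–A–C#. With the third (F#) lowest for first inversion: F#, A, C#, D.

F#, A, C#, D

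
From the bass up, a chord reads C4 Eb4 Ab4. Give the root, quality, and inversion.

The pitch classes C, Eb, Ab arrange in thirds as Ab–C–Eb: an Ab major triad.
C is the third of Ab major; third in the bass means first inversion (figured bass 6).

Ab major, first inversion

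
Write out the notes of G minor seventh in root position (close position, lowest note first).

G, Bb, D, F

G minor seventh is G–Bb–D–F. Root position puts the root (G) in the bass, with the remaining tones above: G, Bb, D, F.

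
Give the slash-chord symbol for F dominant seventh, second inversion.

F7/C

Second inversion of F dominant seventh has the fifth (C) in the bass. As a slash chord: F7/C.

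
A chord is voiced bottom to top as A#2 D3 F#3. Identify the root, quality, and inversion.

Reducing to letter names: A#, D, F#. These stack in thirds as D–F#–A# — a D augmented triad.
The lowest note is A#, the fifth of the chord, so this is second inversion (figured bass 6/4).

D augmented, second inversion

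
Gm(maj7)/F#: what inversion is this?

third inversion

Gm(maj7)/F# means G minor-major seventh with F# in the bass. F# is the seventh of G minor-major seventh (G–Bb–D–F#), so this is third inversion.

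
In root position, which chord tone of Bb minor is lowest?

Bb

In root position the root is lowest. For Bb minor (Bb–Db–F) that is Bb.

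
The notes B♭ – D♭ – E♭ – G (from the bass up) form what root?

The distinct letter names are Bb, Db, Eb, G. Arranged as a stack of thirds they read Eb–G–Bb–Db, so Eb is the root (an Eb dominant seventh chord).

Eb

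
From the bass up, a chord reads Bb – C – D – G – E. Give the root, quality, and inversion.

C dominant ninth, third inversion

The distinct note names are Bb, C, D, G, E. Stacked in thirds they read C–E–G–Bb–D, which is a dominant ninth chord on C.
The lowest note is Bb, the seventh of the chord, so this is third inversion.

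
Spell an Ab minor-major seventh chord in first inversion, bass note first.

The chord tones are Ab–Cb–Eb–G. With the third (Cb) lowest for first inversion: Cb, Eb, G, Ab.

Cb, Eb, G, Ab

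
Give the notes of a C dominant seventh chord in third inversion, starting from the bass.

Bb, C, E, G

The chord tones are C–E–G–Bb. With the seventh (Bb) lowest for third inversion: Bb, C, E, G.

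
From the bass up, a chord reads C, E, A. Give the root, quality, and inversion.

The distinct note names are C, E, A. Stacked in thirds they read A–C–E, which is a minor triad on A.
With the third (C) in the bass, the chord is in first inversion (figured bass 6).

A minor, first inversion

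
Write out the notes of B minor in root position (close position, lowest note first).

Spelling B minor: B–D–F#. In root position the root is bass, giving B, D, F# from the bottom.

B, D, F#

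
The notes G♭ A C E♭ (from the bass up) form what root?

Gb, A, C, Eb are the tones of an A diminished seventh chord (A–C–Eb–Gb), making A the root.

A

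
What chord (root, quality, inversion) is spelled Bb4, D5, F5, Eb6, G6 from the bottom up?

Reducing to letter names: Bb, D, F, Eb, G. These stack in thirds as Eb–G–Bb–D–F — an Eb major ninth chord.
Bb is the fifth of Eb major ninth; fifth in the bass means second inversion.

Eb major ninth, second inversion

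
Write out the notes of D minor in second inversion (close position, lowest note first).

A, D, F

D minor is D–F–A. Second inversion puts the fifth (A) in the bass, with the remaining tones above: A, D, F.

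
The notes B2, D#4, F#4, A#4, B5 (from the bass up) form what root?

The distinct letter names are B, D#, F#, A#. Arranged as a stack of thirds they read B–D#–F#–A#, so B is the root (a B major seventh chord).

B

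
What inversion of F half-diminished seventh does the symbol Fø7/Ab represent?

Fø7/Ab means F half-diminished seventh with Ab in the bass. Ab is the third of F half-diminished seventh (F–Ab–Cb–Eb), so this is first inversion.

first inversion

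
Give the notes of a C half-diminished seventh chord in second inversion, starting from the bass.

Gb, Bb, C, Eb

C half-diminished seventh is C–Eb–Gb–Bb. Second inversion puts the fifth (Gb) in the bass, with the remaining tones above: Gb, Bb, C, Eb.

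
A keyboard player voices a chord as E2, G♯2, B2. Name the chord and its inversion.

The pitch classes E, G#, B arrange in thirds as E–G#–B: an E major triad.
The lowest note is E, the root of the chord, so this is root position (figured bass 5/3).

E major, root position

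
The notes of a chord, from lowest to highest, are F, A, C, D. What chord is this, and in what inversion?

D minor seventh, first inversion

The pitch classes F, A, C, D arrange in thirds as D–F–A–C: a D minor seventh chord.
With the third (F) in the bass, the chord is in first inversion (figured bass 6/5).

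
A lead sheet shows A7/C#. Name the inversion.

first inversion

A7/C# means A dominant seventh with C# in the bass. C# is the third of A dominant seventh (A–C#–E–G), so this is first inversion.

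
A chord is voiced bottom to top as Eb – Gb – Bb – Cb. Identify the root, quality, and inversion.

Cb major seventh, first inversion

Reducing to letter names: Eb, Gb, Bb, Cb. These stack in thirds as Cb–Eb–Gb–Bb — a Cb major seventh chord.
The lowest note is Eb, the third of the chord, so this is first inversion (figured bass 6/5).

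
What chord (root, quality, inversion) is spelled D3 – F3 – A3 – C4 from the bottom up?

The pitch classes D, F, A, C arrange in thirds as D–F–A–C: a D minor seventh chord.
With the root (D) in the bass, the chord is in root position (figured bass 7).

D minor seventh, root position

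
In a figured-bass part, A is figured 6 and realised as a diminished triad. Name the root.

F#

The figures 6 mean the third of the chord is in the bass. If A is the third of a diminished triad, the root is F# (chord tones F#–A–C).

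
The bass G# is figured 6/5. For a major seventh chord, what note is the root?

E

The figures 6/5 mean the third of the chord is in the bass. If G# is the third of a major seventh chord, the root is E (chord tones E–G#–B–D#).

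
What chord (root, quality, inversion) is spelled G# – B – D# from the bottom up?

Reducing to letter names: G#, B, D#. These stack in thirds as G#–B–D# — a G# minor triad.
The lowest note is G#, the root of the chord, so this is root position (figured bass 5/3).

G# minor, root position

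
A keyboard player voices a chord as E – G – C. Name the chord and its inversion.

C major, first inversion

The pitch classes E, G, C arrange in thirds as C–E–G: a C major triad.
The lowest note is E, the third of the chord, so this is first inversion (figured bass 6).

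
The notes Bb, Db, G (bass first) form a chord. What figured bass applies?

The notes Bb, Db, G stack in thirds as G–Bb–Db — a G diminished triad. The bass Bb is the third, so this is first inversion: figured 6.

6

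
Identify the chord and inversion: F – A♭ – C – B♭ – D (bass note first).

Reducing to letter names: F, Ab, C, Bb, D. These stack in thirds as Bb–D–F–Ab–C — a Bb dominant ninth chord.
The lowest note is F, the fifth of the chord, so this is second inversion.

Bb dominant ninth, second inversion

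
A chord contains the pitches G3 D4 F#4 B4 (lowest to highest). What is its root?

Reordering G, D, F#, B into stacked thirds gives G–B–D–F#; the bottom of that stack, G, is the root.

G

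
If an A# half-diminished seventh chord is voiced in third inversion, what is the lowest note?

G#

In third inversion the seventh is lowest. For A# half-diminished seventh (A#–C#–E–G#) that is G#.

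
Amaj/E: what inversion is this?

Amaj/E means A major with E in the bass. E is the fifth of A major (A–C#–E), so this is second inversion.

second inversion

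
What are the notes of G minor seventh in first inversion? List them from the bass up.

Bb, D, F, G

G minor seventh is G–Bb–D–F. First inversion puts the third (Bb) in the bass, with the remaining tones above: Bb, D, F, G.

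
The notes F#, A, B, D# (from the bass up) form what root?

F#, A, B, D# are the tones of a B dominant seventh chord (B–D#–F#–A), making B the root.

B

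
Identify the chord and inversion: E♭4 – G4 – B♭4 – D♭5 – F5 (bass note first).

The distinct note names are Eb, G, Bb, Db, F. Stacked in thirds they read Eb–G–Bb–Db–F, which is a dominant ninth chord on Eb.
With the root (Eb) in the bass, the chord is in root position.

Eb dominant ninth, root position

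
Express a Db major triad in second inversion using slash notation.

Db/Ab

Second inversion of Db major has the fifth (Ab) in the bass. As a slash chord: Db/Ab.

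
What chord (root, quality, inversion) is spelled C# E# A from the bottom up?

The distinct note names are C#, E#, A. Stacked in thirds they read A–C#–E#, which is an augmented triad on A.
With the third (C#) in the bass, the chord is in first inversion (figured bass 6).

A augmented, first inversion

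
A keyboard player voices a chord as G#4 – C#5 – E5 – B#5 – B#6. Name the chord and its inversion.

C# minor-major seventh, second inversion

The pitch classes G#, C#, E, B# arrange in thirds as C#–E–G#–B#: a C# minor-major seventh chord.
With the fifth (G#) in the bass, the chord is in second inversion (figured bass 4/3).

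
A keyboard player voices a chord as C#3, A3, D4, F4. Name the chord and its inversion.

Reducing to letter names: C#, A, D, F. These stack in thirds as D–F–A–C# — a D minor-major seventh chord.
With the seventh (C#) in the bass, the chord is in third inversion (figured bass 4/2).

D minor-major seventh, third inversion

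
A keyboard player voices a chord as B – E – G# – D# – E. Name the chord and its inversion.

E major seventh, second inversion

The distinct note names are B, E, G#, D#. Stacked in thirds they read E–G#–B–D#, which is a major seventh chord on E.
With the fifth (B) in the bass, the chord is in second inversion (figured bass 4/3).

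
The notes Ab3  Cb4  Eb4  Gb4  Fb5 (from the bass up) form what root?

The distinct letter names are Ab, Cb, Eb, Gb, Fb. Arranged as a stack of thirds they read Fb–Ab–Cb–Eb–Gb, so Fb is the root (an Fb major ninth chord).

Fb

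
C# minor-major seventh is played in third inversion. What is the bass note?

B#

C# minor-major seventh is C#–E–G#–B#. Third inversion places the seventh in the bass: B#.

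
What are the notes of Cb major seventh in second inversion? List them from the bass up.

Gb, Bb, Cb, Eb

The chord tones are Cb–Eb–Gb–Bb. With the fifth (Gb) lowest for second inversion: Gb, Bb, Cb, Eb.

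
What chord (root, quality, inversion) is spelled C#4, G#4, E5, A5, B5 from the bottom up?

A major ninth, first inversion

The pitch classes C#, G#, E, A, B arrange in thirds as A–C#–E–G#–B: an A major ninth chord.
The lowest note is C#, the third of the chord, so this is first inversion.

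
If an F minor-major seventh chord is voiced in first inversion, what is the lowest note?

F minor-major seventh is F–Ab–C–E. First inversion places the third in the bass: Ab.

Ab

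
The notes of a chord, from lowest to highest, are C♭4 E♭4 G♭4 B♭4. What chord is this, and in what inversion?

The distinct note names are Cb, Eb, Gb, Bb. Stacked in thirds they read Cb–Eb–Gb–Bb, which is a major seventh chord on Cb.
Cb is the root of Cb major seventh; root in the bass means root position (figured bass 7).

Cb major seventh, root position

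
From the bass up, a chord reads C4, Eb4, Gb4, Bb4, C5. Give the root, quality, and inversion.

The pitch classes C, Eb, Gb, Bb arrange in thirds as C–Eb–Gb–Bb: a C half-diminished seventh chord.
The lowest note is C, the root of the chord, so this is root position (figured bass 7).

C half-diminished seventh, root position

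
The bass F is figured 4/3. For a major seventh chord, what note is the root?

The figures 4/3 mean the fifth of the chord is in the bass. If F is the fifth of a major seventh chord, the root is Bb (chord tones Bb–D–F–A).

Bb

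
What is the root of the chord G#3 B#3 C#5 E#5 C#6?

G#, B#, C#, E# are the tones of a C# major seventh chord (C#–E#–G#–B#), making C# the root.

C#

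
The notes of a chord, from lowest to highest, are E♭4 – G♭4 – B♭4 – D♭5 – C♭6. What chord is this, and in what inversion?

The pitch classes Eb, Gb, Bb, Db, Cb arrange in thirds as Cb–Eb–Gb–Bb–Db: a Cb major ninth chord.
The lowest note is Eb, the third of the chord, so this is first inversion.

Cb major ninth, first inversion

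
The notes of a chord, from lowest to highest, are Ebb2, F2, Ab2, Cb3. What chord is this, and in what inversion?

The distinct note names are Ebb, F, Ab, Cb. Stacked in thirds they read F–Ab–Cb–Ebb, which is a diminished seventh chord on F.
Ebb is the seventh of F diminished seventh; seventh in the bass means third inversion (figured bass 4/2).

F diminished seventh, third inversion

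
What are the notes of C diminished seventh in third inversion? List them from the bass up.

Bbb, C, Eb, Gb

The chord tones are C–Eb–Gb–Bbb. With the seventh (Bbb) lowest for third inversion: Bbb, C, Eb, Gb.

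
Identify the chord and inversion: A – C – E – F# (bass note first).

The distinct note names are A, C, E, F#. Stacked in thirds they read F#–A–C–E, which is a half-diminished seventh chord on F#.
With the third (A) in the bass, the chord is in first inversion (figured bass 6/5).

F# half-diminished seventh, first inversion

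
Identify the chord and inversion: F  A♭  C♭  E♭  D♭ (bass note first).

The pitch classes F, Ab, Cb, Eb, Db arrange in thirds as Db–F–Ab–Cb–Eb: a Db dominant ninth chord.
The lowest note is F, the third of the chord, so this is first inversion.

Db dominant ninth, first inversion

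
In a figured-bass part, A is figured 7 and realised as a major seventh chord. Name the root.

The figures 7 mean the root of the chord is in the bass. If A is the root of a major seventh chord, the root is A (chord tones A–C#–E–G#).

A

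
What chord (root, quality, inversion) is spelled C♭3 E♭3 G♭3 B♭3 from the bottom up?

Cb major seventh, root position

Reducing to letter names: Cb, Eb, Gb, Bb. These stack in thirds as Cb–Eb–Gb–Bb — a Cb major seventh chord.
Cb is the root of Cb major seventh; root in the bass means root position (figured bass 7).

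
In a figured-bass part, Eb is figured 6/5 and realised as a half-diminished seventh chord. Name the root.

C

The figures 6/5 mean the third of the chord is in the bass. If Eb is the third of a half-diminished seventh chord, the root is C (chord tones C–Eb–Gb–Bb).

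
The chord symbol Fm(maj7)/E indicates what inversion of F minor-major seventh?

Fm(maj7)/E means F minor-major seventh with E in the bass. E is the seventh of F minor-major seventh (F–Ab–C–E), so this is third inversion.

third inversion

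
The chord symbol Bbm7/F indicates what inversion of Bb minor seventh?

second inversion

Bbm7/F means Bb minor seventh with F in the bass. F is the fifth of Bb minor seventh (Bb–Db–F–Ab), so this is second inversion.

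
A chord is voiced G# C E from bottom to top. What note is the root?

The distinct letter names are G#, C, E. Arranged as a stack of thirds they read C–E–G#, so C is the root (a C augmented triad).

C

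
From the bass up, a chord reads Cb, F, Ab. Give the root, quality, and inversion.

Reducing to letter names: Cb, F, Ab. These stack in thirds as F–Ab–Cb — an F diminished triad.
The lowest note is Cb, the fifth of the chord, so this is second inversion (figured bass 6/4).

F diminished, second inversion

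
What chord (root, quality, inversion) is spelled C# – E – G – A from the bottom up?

A dominant seventh, first inversion

The distinct note names are C#, E, G, A. Stacked in thirds they read A–C#–E–G, which is a dominant seventh chord on A.
With the third (C#) in the bass, the chord is in first inversion (figured bass 6/5).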